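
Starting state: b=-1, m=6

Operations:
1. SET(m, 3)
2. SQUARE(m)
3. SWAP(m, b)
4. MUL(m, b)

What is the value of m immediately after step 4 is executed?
m = -9

Tracing m through execution:
Initial: m = 6
After step 1 (SET(m, 3)): m = 3
After step 2 (SQUARE(m)): m = 9
After step 3 (SWAP(m, b)): m = -1
After step 4 (MUL(m, b)): m = -9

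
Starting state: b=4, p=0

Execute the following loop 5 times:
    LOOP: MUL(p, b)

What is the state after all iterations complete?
b=4, p=0

Iteration trace:
Start: b=4, p=0
After iteration 1: b=4, p=0
After iteration 2: b=4, p=0
After iteration 3: b=4, p=0
After iteration 4: b=4, p=0
After iteration 5: b=4, p=0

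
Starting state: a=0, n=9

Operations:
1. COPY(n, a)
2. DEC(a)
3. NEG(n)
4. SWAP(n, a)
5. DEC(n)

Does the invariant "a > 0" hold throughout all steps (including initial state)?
No, violated at the initial state

The invariant is violated at the initial state (step 0).

State at each step:
Initial: a=0, n=9
After step 1: a=0, n=0
After step 2: a=-1, n=0
After step 3: a=-1, n=0
After step 4: a=0, n=-1
After step 5: a=0, n=-2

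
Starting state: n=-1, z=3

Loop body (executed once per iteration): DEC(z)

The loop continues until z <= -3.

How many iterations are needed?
6

Tracing iterations:
Initial: n=-1, z=3
After iteration 1: n=-1, z=2
After iteration 2: n=-1, z=1
After iteration 3: n=-1, z=0
After iteration 4: n=-1, z=-1
After iteration 5: n=-1, z=-2
After iteration 6: n=-1, z=-3
z <= -3 now holds, so the loop exits after 6 iterations.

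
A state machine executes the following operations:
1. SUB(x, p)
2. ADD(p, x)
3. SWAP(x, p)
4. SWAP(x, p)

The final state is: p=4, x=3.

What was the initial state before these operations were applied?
p=1, x=4

Working backwards:
Final state: p=4, x=3
Before step 4 (SWAP(x, p)): p=3, x=4
Before step 3 (SWAP(x, p)): p=4, x=3
Before step 2 (ADD(p, x)): p=1, x=3
Before step 1 (SUB(x, p)): p=1, x=4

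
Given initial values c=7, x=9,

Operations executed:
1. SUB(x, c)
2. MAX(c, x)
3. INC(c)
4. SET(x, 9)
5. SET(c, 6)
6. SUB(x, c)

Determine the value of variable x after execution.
x = 3

Tracing execution:
Step 1: SUB(x, c) → x = 2
Step 2: MAX(c, x) → x = 2
Step 3: INC(c) → x = 2
Step 4: SET(x, 9) → x = 9
Step 5: SET(c, 6) → x = 9
Step 6: SUB(x, c) → x = 3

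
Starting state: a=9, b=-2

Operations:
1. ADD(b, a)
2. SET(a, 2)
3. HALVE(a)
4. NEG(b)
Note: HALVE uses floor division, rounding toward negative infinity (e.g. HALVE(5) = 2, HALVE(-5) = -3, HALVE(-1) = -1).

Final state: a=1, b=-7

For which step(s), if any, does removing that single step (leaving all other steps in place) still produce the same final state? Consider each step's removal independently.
None - removing any single step changes the final result

Testing removal of each single step:
Without step 1: final = a=1, b=2 (different)
Without step 2: final = a=4, b=-7 (different)
Without step 3: final = a=2, b=-7 (different)
Without step 4: final = a=1, b=7 (different)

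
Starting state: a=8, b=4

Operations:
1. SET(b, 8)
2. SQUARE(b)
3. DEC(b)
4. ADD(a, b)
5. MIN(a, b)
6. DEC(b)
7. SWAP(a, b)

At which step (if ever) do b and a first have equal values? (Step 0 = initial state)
Step 1

b and a first become equal after step 1.

Comparing values at each step:
Initial: b=4, a=8
After step 1: b=8, a=8 ← equal!
After step 2: b=64, a=8
After step 3: b=63, a=8
After step 4: b=63, a=71
After step 5: b=63, a=63 ← equal!
After step 6: b=62, a=63
After step 7: b=63, a=62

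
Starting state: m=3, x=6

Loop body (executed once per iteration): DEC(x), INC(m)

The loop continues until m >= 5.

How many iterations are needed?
2

Tracing iterations:
Initial: m=3, x=6
After iteration 1: m=4, x=5
After iteration 2: m=5, x=4
m >= 5 now holds, so the loop exits after 2 iterations.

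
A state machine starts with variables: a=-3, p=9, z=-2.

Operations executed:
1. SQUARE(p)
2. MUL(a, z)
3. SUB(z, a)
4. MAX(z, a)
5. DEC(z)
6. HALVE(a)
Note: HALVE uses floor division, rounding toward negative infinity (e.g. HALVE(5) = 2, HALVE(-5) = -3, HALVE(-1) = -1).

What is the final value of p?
p = 81

Tracing execution:
Step 1: SQUARE(p) → p = 81
Step 2: MUL(a, z) → p = 81
Step 3: SUB(z, a) → p = 81
Step 4: MAX(z, a) → p = 81
Step 5: DEC(z) → p = 81
Step 6: HALVE(a) → p = 81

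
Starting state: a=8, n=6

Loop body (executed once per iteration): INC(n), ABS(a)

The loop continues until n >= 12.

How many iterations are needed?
6

Tracing iterations:
Initial: a=8, n=6
After iteration 1: a=8, n=7
After iteration 2: a=8, n=8
After iteration 3: a=8, n=9
After iteration 4: a=8, n=10
After iteration 5: a=8, n=11
After iteration 6: a=8, n=12
n >= 12 now holds, so the loop exits after 6 iterations.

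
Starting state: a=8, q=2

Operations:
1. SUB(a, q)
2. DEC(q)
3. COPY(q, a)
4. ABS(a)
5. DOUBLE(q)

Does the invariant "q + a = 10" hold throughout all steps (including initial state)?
No, violated after step 1

The invariant is violated after step 1.

State at each step:
Initial: a=8, q=2
After step 1: a=6, q=2
After step 2: a=6, q=1
After step 3: a=6, q=6
After step 4: a=6, q=6
After step 5: a=6, q=12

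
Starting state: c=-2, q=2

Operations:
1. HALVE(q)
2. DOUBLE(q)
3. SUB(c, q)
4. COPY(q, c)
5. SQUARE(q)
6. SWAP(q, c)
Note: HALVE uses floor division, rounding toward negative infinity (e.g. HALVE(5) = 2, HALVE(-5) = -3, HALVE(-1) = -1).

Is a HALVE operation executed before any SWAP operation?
Yes

First HALVE: step 1
First SWAP: step 6
Since 1 < 6, HALVE comes first.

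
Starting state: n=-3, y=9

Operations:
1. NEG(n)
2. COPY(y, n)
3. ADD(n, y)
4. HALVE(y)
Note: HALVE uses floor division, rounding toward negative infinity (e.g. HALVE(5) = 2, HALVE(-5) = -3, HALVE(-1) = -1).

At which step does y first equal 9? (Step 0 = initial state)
Step 0

Tracing y:
Initial: y = 9 ← first occurrence
After step 1: y = 9
After step 2: y = 3
After step 3: y = 3
After step 4: y = 1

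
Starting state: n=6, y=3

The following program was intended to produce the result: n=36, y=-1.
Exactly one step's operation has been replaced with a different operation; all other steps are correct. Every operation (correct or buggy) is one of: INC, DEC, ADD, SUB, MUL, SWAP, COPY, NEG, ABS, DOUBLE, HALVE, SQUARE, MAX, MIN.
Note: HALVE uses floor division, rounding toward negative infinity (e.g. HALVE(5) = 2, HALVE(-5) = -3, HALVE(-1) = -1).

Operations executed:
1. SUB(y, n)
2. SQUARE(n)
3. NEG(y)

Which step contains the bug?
Step 1

Trace with buggy code:
Initial: n=6, y=3
After step 1: n=6, y=-3
After step 2: n=36, y=-3
After step 3: n=36, y=3
Actual final n=36, y=3 ≠ expected n=36, y=-1.
Step 1 is the only position where a single-operation replacement can produce the expected result.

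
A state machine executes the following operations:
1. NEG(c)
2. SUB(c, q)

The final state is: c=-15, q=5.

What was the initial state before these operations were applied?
c=10, q=5

Working backwards:
Final state: c=-15, q=5
Before step 2 (SUB(c, q)): c=-10, q=5
Before step 1 (NEG(c)): c=10, q=5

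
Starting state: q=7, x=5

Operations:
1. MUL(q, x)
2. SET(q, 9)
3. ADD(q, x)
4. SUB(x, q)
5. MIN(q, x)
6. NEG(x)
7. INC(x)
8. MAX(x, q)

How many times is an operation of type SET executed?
1

Counting SET operations:
Step 2: SET(q, 9) ← SET
Total: 1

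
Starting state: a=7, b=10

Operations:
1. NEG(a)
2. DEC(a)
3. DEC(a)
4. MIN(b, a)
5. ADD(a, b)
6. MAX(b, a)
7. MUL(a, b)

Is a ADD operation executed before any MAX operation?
Yes

First ADD: step 5
First MAX: step 6
Since 5 < 6, ADD comes first.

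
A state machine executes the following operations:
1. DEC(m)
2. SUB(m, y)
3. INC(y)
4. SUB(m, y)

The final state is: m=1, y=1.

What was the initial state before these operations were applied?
m=3, y=0

Working backwards:
Final state: m=1, y=1
Before step 4 (SUB(m, y)): m=2, y=1
Before step 3 (INC(y)): m=2, y=0
Before step 2 (SUB(m, y)): m=2, y=0
Before step 1 (DEC(m)): m=3, y=0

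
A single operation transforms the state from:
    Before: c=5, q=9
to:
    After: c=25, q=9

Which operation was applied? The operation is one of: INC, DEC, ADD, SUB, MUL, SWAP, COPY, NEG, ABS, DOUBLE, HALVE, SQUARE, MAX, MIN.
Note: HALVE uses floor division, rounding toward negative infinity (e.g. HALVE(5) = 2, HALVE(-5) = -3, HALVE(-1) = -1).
SQUARE(c)

Analyzing the change:
Before: c=5, q=9
After: c=25, q=9
Variable c changed from 5 to 25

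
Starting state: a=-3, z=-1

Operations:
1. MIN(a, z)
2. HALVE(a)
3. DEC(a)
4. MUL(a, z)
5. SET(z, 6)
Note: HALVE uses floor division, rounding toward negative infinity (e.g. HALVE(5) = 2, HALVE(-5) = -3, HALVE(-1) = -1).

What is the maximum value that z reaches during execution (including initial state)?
6

Values of z at each step:
Initial: z = -1
After step 1: z = -1
After step 2: z = -1
After step 3: z = -1
After step 4: z = -1
After step 5: z = 6 ← maximum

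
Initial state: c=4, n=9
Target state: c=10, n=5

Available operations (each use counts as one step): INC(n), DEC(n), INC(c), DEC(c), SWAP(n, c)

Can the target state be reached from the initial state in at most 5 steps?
Yes

Path (3 steps): INC(n) → INC(c) → SWAP(n, c)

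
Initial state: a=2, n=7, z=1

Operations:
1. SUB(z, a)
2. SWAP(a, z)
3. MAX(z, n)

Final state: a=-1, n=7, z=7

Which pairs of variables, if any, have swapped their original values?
None

Comparing initial and final values:
n: 7 → 7
a: 2 → -1
z: 1 → 7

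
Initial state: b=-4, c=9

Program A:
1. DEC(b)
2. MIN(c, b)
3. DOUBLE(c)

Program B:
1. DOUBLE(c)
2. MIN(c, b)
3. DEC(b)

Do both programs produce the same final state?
No

Program A final state: b=-5, c=-10
Program B final state: b=-5, c=-4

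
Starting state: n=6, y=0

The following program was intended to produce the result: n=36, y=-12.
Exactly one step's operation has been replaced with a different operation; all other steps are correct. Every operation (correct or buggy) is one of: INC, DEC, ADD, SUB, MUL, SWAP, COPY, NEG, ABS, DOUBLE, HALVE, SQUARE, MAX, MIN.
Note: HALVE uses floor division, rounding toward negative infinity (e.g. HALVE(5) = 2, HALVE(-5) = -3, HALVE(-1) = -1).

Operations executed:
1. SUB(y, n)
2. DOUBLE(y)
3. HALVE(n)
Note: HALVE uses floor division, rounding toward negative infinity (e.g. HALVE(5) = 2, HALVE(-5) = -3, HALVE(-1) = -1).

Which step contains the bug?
Step 3

Trace with buggy code:
Initial: n=6, y=0
After step 1: n=6, y=-6
After step 2: n=6, y=-12
After step 3: n=3, y=-12
Actual final n=3, y=-12 ≠ expected n=36, y=-12.
Step 3 is the only position where a single-operation replacement can produce the expected result.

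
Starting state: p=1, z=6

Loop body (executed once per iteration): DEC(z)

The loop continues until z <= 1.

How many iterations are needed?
5

Tracing iterations:
Initial: p=1, z=6
After iteration 1: p=1, z=5
After iteration 2: p=1, z=4
After iteration 3: p=1, z=3
After iteration 4: p=1, z=2
After iteration 5: p=1, z=1
z <= 1 now holds, so the loop exits after 5 iterations.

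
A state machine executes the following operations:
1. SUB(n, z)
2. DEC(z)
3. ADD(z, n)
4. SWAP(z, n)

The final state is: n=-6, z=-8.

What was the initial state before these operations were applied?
n=-5, z=3

Working backwards:
Final state: n=-6, z=-8
Before step 4 (SWAP(z, n)): n=-8, z=-6
Before step 3 (ADD(z, n)): n=-8, z=2
Before step 2 (DEC(z)): n=-8, z=3
Before step 1 (SUB(n, z)): n=-5, z=3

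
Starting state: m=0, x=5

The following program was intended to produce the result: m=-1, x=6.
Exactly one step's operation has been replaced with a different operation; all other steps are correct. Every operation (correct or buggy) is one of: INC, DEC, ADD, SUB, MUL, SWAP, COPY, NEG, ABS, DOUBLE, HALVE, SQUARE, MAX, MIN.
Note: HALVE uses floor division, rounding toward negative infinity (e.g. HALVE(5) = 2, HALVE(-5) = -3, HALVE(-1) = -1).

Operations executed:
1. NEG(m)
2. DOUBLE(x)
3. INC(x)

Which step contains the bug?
Step 2

Trace with buggy code:
Initial: m=0, x=5
After step 1: m=0, x=5
After step 2: m=0, x=10
After step 3: m=0, x=11
Actual final m=0, x=11 ≠ expected m=-1, x=6.
Step 2 is the only position where a single-operation replacement can produce the expected result.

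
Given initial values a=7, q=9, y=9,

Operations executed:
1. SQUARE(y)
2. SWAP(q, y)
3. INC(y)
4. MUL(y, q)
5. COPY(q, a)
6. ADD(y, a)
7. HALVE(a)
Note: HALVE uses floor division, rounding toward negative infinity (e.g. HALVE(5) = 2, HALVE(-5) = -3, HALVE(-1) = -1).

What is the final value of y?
y = 817

Tracing execution:
Step 1: SQUARE(y) → y = 81
Step 2: SWAP(q, y) → y = 9
Step 3: INC(y) → y = 10
Step 4: MUL(y, q) → y = 810
Step 5: COPY(q, a) → y = 810
Step 6: ADD(y, a) → y = 817
Step 7: HALVE(a) → y = 817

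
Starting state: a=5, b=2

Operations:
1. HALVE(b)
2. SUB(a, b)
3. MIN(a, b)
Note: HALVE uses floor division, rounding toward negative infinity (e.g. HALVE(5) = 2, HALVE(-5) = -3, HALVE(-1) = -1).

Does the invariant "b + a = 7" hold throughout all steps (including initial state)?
No, violated after step 1

The invariant is violated after step 1.

State at each step:
Initial: a=5, b=2
After step 1: a=5, b=1
After step 2: a=4, b=1
After step 3: a=1, b=1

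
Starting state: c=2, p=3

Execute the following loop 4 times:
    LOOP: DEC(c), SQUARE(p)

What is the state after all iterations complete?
c=-2, p=43046721

Iteration trace:
Start: c=2, p=3
After iteration 1: c=1, p=9
After iteration 2: c=0, p=81
After iteration 3: c=-1, p=6561
After iteration 4: c=-2, p=43046721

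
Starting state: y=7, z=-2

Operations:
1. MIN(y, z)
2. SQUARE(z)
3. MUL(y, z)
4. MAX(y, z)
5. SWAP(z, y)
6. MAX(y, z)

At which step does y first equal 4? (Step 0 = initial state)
Step 4

Tracing y:
Initial: y = 7
After step 1: y = -2
After step 2: y = -2
After step 3: y = -8
After step 4: y = 4 ← first occurrence
After step 5: y = 4
After step 6: y = 4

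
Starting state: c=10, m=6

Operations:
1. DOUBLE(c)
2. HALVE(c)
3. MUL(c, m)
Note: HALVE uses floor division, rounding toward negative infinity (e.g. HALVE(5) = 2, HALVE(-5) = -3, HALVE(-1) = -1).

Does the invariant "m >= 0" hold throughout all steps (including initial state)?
Yes

The invariant holds at every step.

State at each step:
Initial: c=10, m=6
After step 1: c=20, m=6
After step 2: c=10, m=6
After step 3: c=60, m=6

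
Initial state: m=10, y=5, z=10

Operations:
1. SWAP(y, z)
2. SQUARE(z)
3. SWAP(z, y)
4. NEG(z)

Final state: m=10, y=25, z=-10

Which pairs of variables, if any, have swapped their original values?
None

Comparing initial and final values:
z: 10 → -10
y: 5 → 25
m: 10 → 10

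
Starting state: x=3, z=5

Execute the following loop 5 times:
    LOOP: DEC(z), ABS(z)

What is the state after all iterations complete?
x=3, z=0

Iteration trace:
Start: x=3, z=5
After iteration 1: x=3, z=4
After iteration 2: x=3, z=3
After iteration 3: x=3, z=2
After iteration 4: x=3, z=1
After iteration 5: x=3, z=0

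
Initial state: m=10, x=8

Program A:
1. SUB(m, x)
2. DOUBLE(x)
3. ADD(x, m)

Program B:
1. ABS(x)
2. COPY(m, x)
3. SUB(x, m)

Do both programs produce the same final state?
No

Program A final state: m=2, x=18
Program B final state: m=8, x=0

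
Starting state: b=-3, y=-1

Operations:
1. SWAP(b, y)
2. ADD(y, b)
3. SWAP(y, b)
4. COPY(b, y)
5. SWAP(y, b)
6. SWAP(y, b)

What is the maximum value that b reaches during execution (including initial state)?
-1

Values of b at each step:
Initial: b = -3
After step 1: b = -1 ← maximum
After step 2: b = -1
After step 3: b = -4
After step 4: b = -1
After step 5: b = -1
After step 6: b = -1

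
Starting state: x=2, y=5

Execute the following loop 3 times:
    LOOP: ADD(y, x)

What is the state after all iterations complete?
x=2, y=11

Iteration trace:
Start: x=2, y=5
After iteration 1: x=2, y=7
After iteration 2: x=2, y=9
After iteration 3: x=2, y=11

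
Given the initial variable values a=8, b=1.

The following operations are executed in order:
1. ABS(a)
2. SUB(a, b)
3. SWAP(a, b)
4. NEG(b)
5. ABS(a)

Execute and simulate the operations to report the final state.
{a: 1, b: -7}

Step-by-step execution:
Initial: a=8, b=1
After step 1 (ABS(a)): a=8, b=1
After step 2 (SUB(a, b)): a=7, b=1
After step 3 (SWAP(a, b)): a=1, b=7
After step 4 (NEG(b)): a=1, b=-7
After step 5 (ABS(a)): a=1, b=-7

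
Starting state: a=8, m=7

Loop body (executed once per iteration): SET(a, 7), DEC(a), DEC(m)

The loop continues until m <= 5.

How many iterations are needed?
2

Tracing iterations:
Initial: a=8, m=7
After iteration 1: a=6, m=6
After iteration 2: a=6, m=5
m <= 5 now holds, so the loop exits after 2 iterations.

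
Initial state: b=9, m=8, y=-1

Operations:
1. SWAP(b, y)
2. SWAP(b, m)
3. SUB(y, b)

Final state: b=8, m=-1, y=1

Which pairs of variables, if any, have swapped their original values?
None

Comparing initial and final values:
m: 8 → -1
b: 9 → 8
y: -1 → 1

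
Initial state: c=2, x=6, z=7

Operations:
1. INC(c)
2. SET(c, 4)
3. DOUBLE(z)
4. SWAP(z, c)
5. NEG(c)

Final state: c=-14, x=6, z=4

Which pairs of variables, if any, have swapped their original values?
None

Comparing initial and final values:
x: 6 → 6
c: 2 → -14
z: 7 → 4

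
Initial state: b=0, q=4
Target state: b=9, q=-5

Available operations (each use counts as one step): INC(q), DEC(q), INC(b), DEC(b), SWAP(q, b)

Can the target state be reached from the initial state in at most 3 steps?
No

The target state cannot be reached within 3 steps.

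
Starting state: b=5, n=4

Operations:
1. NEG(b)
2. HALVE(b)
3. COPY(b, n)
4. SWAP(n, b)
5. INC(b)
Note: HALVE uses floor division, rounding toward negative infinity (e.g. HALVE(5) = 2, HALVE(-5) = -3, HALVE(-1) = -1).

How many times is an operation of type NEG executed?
1

Counting NEG operations:
Step 1: NEG(b) ← NEG
Total: 1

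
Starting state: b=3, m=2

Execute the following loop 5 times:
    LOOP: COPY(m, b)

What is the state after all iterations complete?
b=3, m=3

Iteration trace:
Start: b=3, m=2
After iteration 1: b=3, m=3
After iteration 2: b=3, m=3
After iteration 3: b=3, m=3
After iteration 4: b=3, m=3
After iteration 5: b=3, m=3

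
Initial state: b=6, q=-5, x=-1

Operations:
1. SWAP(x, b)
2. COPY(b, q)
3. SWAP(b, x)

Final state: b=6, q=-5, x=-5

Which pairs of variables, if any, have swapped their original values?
None

Comparing initial and final values:
q: -5 → -5
b: 6 → 6
x: -1 → -5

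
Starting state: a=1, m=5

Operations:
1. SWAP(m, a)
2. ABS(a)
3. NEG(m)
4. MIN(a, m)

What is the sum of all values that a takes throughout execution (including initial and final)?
15

Values of a at each step:
Initial: a = 1
After step 1: a = 5
After step 2: a = 5
After step 3: a = 5
After step 4: a = -1
Sum = 1 + 5 + 5 + 5 + -1 = 15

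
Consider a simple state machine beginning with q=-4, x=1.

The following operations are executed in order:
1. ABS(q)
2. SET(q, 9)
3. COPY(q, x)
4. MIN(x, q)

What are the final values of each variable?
{q: 1, x: 1}

Step-by-step execution:
Initial: q=-4, x=1
After step 1 (ABS(q)): q=4, x=1
After step 2 (SET(q, 9)): q=9, x=1
After step 3 (COPY(q, x)): q=1, x=1
After step 4 (MIN(x, q)): q=1, x=1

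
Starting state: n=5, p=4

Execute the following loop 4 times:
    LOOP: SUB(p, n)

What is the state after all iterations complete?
n=5, p=-16

Iteration trace:
Start: n=5, p=4
After iteration 1: n=5, p=-1
After iteration 2: n=5, p=-6
After iteration 3: n=5, p=-11
After iteration 4: n=5, p=-16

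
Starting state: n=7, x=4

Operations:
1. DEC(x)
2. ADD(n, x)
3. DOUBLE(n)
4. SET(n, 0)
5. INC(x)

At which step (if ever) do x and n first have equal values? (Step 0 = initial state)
Never

x and n never become equal during execution.

Comparing values at each step:
Initial: x=4, n=7
After step 1: x=3, n=7
After step 2: x=3, n=10
After step 3: x=3, n=20
After step 4: x=3, n=0
After step 5: x=4, n=0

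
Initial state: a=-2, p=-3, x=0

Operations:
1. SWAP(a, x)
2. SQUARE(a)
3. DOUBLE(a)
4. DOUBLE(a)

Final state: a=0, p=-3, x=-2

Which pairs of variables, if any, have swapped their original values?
(a, x)

Comparing initial and final values:
p: -3 → -3
a: -2 → 0
x: 0 → -2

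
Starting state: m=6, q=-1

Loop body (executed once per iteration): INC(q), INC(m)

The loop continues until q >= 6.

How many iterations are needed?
7

Tracing iterations:
Initial: m=6, q=-1
After iteration 1: m=7, q=0
After iteration 2: m=8, q=1
After iteration 3: m=9, q=2
After iteration 4: m=10, q=3
After iteration 5: m=11, q=4
After iteration 6: m=12, q=5
After iteration 7: m=13, q=6
q >= 6 now holds, so the loop exits after 7 iterations.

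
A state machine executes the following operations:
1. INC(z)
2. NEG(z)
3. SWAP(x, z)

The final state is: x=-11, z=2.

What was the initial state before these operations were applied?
x=2, z=10

Working backwards:
Final state: x=-11, z=2
Before step 3 (SWAP(x, z)): x=2, z=-11
Before step 2 (NEG(z)): x=2, z=11
Before step 1 (INC(z)): x=2, z=10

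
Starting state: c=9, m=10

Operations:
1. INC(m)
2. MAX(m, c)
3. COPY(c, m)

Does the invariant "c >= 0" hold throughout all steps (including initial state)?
Yes

The invariant holds at every step.

State at each step:
Initial: c=9, m=10
After step 1: c=9, m=11
After step 2: c=9, m=11
After step 3: c=11, m=11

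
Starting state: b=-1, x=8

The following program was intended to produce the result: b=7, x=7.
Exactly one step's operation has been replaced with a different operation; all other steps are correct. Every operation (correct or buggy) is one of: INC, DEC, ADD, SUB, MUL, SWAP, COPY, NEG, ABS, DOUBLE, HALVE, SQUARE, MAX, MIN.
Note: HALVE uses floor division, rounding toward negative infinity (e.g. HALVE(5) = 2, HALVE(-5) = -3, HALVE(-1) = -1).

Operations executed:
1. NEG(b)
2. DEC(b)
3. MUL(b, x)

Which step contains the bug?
Step 2

Trace with buggy code:
Initial: b=-1, x=8
After step 1: b=1, x=8
After step 2: b=0, x=8
After step 3: b=0, x=8
Actual final b=0, x=8 ≠ expected b=7, x=7.
Step 2 is the only position where a single-operation replacement can produce the expected result.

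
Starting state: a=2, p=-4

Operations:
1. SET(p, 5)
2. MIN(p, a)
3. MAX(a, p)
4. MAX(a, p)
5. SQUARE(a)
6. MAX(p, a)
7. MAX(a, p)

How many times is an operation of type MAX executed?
4

Counting MAX operations:
Step 3: MAX(a, p) ← MAX
Step 4: MAX(a, p) ← MAX
Step 6: MAX(p, a) ← MAX
Step 7: MAX(a, p) ← MAX
Total: 4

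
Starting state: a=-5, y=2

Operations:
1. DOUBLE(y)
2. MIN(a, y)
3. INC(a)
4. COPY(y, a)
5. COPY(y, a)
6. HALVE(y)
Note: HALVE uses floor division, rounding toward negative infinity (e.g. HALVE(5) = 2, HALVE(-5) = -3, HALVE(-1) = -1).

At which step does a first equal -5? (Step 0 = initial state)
Step 0

Tracing a:
Initial: a = -5 ← first occurrence
After step 1: a = -5
After step 2: a = -5
After step 3: a = -4
After step 4: a = -4
After step 5: a = -4
After step 6: a = -4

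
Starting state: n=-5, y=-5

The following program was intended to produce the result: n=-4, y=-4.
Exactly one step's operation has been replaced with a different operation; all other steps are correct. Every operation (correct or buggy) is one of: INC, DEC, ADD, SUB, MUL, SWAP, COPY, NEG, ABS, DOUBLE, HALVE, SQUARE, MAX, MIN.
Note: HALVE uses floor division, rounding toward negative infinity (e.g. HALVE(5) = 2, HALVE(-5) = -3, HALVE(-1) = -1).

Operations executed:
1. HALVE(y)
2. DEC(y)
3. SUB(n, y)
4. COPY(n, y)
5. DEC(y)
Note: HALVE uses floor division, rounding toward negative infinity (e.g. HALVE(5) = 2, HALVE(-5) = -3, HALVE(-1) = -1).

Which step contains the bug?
Step 5

Trace with buggy code:
Initial: n=-5, y=-5
After step 1: n=-5, y=-3
After step 2: n=-5, y=-4
After step 3: n=-1, y=-4
After step 4: n=-4, y=-4
After step 5: n=-4, y=-5
Actual final n=-4, y=-5 ≠ expected n=-4, y=-4.
Step 5 is the only position where a single-operation replacement can produce the expected result.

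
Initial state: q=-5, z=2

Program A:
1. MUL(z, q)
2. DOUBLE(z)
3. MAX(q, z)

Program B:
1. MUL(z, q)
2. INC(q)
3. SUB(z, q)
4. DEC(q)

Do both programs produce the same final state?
No

Program A final state: q=-5, z=-20
Program B final state: q=-5, z=-6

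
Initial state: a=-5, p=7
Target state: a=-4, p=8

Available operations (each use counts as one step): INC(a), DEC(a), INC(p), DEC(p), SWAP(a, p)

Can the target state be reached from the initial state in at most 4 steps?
Yes

Path (2 steps): INC(a) → INC(p)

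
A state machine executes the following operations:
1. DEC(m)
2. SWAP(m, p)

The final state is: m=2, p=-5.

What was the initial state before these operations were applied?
m=-4, p=2

Working backwards:
Final state: m=2, p=-5
Before step 2 (SWAP(m, p)): m=-5, p=2
Before step 1 (DEC(m)): m=-4, p=2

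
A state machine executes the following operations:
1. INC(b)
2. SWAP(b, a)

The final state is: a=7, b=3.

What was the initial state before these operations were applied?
a=3, b=6

Working backwards:
Final state: a=7, b=3
Before step 2 (SWAP(b, a)): a=3, b=7
Before step 1 (INC(b)): a=3, b=6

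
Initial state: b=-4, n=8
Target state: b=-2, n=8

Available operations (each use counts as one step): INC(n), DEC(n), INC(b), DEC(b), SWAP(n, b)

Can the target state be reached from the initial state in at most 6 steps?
Yes

Path (2 steps): INC(b) → INC(b)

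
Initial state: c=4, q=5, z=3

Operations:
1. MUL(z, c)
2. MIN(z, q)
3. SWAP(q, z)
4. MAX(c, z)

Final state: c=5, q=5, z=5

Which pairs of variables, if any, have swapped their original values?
None

Comparing initial and final values:
c: 4 → 5
z: 3 → 5
q: 5 → 5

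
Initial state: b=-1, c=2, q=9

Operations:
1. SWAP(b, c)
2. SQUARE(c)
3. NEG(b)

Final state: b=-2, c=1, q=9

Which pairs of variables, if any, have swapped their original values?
None

Comparing initial and final values:
b: -1 → -2
c: 2 → 1
q: 9 → 9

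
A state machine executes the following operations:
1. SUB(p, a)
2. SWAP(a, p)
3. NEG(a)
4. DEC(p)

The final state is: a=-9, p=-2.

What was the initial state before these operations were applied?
a=-1, p=8

Working backwards:
Final state: a=-9, p=-2
Before step 4 (DEC(p)): a=-9, p=-1
Before step 3 (NEG(a)): a=9, p=-1
Before step 2 (SWAP(a, p)): a=-1, p=9
Before step 1 (SUB(p, a)): a=-1, p=8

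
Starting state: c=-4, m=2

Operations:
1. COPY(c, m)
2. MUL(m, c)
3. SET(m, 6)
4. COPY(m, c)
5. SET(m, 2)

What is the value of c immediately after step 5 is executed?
c = 2

Tracing c through execution:
Initial: c = -4
After step 1 (COPY(c, m)): c = 2
After step 2 (MUL(m, c)): c = 2
After step 3 (SET(m, 6)): c = 2
After step 4 (COPY(m, c)): c = 2
After step 5 (SET(m, 2)): c = 2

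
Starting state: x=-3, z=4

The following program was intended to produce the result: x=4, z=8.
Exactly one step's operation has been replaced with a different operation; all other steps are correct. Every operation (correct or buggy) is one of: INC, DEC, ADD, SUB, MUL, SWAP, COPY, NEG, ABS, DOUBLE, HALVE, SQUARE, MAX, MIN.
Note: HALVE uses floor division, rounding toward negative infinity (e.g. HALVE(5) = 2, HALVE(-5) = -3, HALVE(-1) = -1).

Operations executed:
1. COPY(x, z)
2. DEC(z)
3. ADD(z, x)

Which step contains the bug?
Step 2

Trace with buggy code:
Initial: x=-3, z=4
After step 1: x=4, z=4
After step 2: x=4, z=3
After step 3: x=4, z=7
Actual final x=4, z=7 ≠ expected x=4, z=8.
Step 2 is the only position where a single-operation replacement can produce the expected result.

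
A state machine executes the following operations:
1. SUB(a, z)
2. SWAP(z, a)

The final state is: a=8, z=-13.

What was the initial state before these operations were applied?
a=-5, z=8

Working backwards:
Final state: a=8, z=-13
Before step 2 (SWAP(z, a)): a=-13, z=8
Before step 1 (SUB(a, z)): a=-5, z=8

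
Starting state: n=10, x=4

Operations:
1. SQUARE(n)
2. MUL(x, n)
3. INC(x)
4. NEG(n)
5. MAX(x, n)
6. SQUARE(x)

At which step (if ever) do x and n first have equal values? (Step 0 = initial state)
Never

x and n never become equal during execution.

Comparing values at each step:
Initial: x=4, n=10
After step 1: x=4, n=100
After step 2: x=400, n=100
After step 3: x=401, n=100
After step 4: x=401, n=-100
After step 5: x=401, n=-100
After step 6: x=160801, n=-100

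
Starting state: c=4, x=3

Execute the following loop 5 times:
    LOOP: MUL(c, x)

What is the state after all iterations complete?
c=972, x=3

Iteration trace:
Start: c=4, x=3
After iteration 1: c=12, x=3
After iteration 2: c=36, x=3
After iteration 3: c=108, x=3
After iteration 4: c=324, x=3
After iteration 5: c=972, x=3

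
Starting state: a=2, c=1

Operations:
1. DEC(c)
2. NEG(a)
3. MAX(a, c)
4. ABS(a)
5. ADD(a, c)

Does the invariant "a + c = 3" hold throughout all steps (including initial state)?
No, violated after step 1

The invariant is violated after step 1.

State at each step:
Initial: a=2, c=1
After step 1: a=2, c=0
After step 2: a=-2, c=0
After step 3: a=0, c=0
After step 4: a=0, c=0
After step 5: a=0, c=0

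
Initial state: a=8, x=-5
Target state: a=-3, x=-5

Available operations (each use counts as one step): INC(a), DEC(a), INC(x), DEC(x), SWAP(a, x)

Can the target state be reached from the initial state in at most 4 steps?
No

The target state cannot be reached within 4 steps.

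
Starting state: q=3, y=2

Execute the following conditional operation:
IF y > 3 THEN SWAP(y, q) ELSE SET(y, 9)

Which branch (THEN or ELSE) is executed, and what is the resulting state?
Branch: ELSE, Final state: q=3, y=9

Evaluating condition: y > 3
y = 2
Condition is False, so ELSE branch executes
After SET(y, 9): q=3, y=9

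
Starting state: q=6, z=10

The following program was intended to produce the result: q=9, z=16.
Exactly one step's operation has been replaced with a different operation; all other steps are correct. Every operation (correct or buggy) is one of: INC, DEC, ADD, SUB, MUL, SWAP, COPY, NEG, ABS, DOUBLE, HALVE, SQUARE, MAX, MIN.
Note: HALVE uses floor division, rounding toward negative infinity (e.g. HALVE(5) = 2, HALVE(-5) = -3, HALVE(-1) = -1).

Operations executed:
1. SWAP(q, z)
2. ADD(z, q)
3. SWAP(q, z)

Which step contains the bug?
Step 3

Trace with buggy code:
Initial: q=6, z=10
After step 1: q=10, z=6
After step 2: q=10, z=16
After step 3: q=16, z=10
Actual final q=16, z=10 ≠ expected q=9, z=16.
Step 3 is the only position where a single-operation replacement can produce the expected result.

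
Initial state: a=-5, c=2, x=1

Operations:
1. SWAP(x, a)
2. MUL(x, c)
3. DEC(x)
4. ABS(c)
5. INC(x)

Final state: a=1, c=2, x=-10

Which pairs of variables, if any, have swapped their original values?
None

Comparing initial and final values:
x: 1 → -10
a: -5 → 1
c: 2 → 2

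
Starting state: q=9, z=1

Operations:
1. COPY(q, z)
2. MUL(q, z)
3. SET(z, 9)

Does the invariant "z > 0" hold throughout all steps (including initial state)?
Yes

The invariant holds at every step.

State at each step:
Initial: q=9, z=1
After step 1: q=1, z=1
After step 2: q=1, z=1
After step 3: q=1, z=9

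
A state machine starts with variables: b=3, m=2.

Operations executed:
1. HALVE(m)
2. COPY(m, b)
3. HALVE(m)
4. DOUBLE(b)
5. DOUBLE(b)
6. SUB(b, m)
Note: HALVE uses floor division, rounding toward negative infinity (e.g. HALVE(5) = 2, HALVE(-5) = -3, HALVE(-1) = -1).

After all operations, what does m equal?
m = 1

Tracing execution:
Step 1: HALVE(m) → m = 1
Step 2: COPY(m, b) → m = 3
Step 3: HALVE(m) → m = 1
Step 4: DOUBLE(b) → m = 1
Step 5: DOUBLE(b) → m = 1
Step 6: SUB(b, m) → m = 1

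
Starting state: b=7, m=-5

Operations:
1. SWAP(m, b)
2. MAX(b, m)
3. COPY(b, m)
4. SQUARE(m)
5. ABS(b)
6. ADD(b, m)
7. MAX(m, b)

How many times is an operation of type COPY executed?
1

Counting COPY operations:
Step 3: COPY(b, m) ← COPY
Total: 1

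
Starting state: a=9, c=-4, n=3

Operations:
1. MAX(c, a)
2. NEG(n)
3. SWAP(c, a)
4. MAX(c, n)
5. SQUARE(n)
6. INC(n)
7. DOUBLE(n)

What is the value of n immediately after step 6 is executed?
n = 10

Tracing n through execution:
Initial: n = 3
After step 1 (MAX(c, a)): n = 3
After step 2 (NEG(n)): n = -3
After step 3 (SWAP(c, a)): n = -3
After step 4 (MAX(c, n)): n = -3
After step 5 (SQUARE(n)): n = 9
After step 6 (INC(n)): n = 10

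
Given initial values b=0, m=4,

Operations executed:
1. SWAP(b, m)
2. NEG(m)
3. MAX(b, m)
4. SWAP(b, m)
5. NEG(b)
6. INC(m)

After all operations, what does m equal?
m = 5

Tracing execution:
Step 1: SWAP(b, m) → m = 0
Step 2: NEG(m) → m = 0
Step 3: MAX(b, m) → m = 0
Step 4: SWAP(b, m) → m = 4
Step 5: NEG(b) → m = 4
Step 6: INC(m) → m = 5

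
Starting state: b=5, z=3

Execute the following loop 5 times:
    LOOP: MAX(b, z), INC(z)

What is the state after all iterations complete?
b=7, z=8

Iteration trace:
Start: b=5, z=3
After iteration 1: b=5, z=4
After iteration 2: b=5, z=5
After iteration 3: b=5, z=6
After iteration 4: b=6, z=7
After iteration 5: b=7, z=8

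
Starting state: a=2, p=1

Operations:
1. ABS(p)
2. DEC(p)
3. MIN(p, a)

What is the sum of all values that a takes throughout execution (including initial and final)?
8

Values of a at each step:
Initial: a = 2
After step 1: a = 2
After step 2: a = 2
After step 3: a = 2
Sum = 2 + 2 + 2 + 2 = 8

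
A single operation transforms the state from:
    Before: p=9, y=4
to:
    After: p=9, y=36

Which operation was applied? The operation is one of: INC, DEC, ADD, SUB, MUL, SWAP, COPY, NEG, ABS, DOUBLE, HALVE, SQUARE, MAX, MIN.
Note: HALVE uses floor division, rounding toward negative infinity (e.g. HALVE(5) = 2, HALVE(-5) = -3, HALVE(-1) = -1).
MUL(y, p)

Analyzing the change:
Before: p=9, y=4
After: p=9, y=36
Variable y changed from 4 to 36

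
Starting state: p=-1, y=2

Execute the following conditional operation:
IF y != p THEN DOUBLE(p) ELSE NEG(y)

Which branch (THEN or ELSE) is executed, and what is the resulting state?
Branch: THEN, Final state: p=-2, y=2

Evaluating condition: y != p
y = 2, p = -1
Condition is True, so THEN branch executes
After DOUBLE(p): p=-2, y=2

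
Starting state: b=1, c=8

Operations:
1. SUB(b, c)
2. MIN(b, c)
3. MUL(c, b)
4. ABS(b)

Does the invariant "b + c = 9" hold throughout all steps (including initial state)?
No, violated after step 1

The invariant is violated after step 1.

State at each step:
Initial: b=1, c=8
After step 1: b=-7, c=8
After step 2: b=-7, c=8
After step 3: b=-7, c=-56
After step 4: b=7, c=-56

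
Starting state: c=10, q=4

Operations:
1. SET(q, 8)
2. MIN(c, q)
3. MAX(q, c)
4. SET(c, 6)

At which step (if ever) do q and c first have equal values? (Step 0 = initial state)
Step 2

q and c first become equal after step 2.

Comparing values at each step:
Initial: q=4, c=10
After step 1: q=8, c=10
After step 2: q=8, c=8 ← equal!
After step 3: q=8, c=8 ← equal!
After step 4: q=8, c=6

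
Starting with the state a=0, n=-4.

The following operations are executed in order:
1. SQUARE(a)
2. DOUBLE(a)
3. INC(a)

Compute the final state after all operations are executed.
{a: 1, n: -4}

Step-by-step execution:
Initial: a=0, n=-4
After step 1 (SQUARE(a)): a=0, n=-4
After step 2 (DOUBLE(a)): a=0, n=-4
After step 3 (INC(a)): a=1, n=-4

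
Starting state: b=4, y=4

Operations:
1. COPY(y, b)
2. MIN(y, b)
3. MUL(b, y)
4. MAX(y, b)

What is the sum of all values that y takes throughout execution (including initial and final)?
32

Values of y at each step:
Initial: y = 4
After step 1: y = 4
After step 2: y = 4
After step 3: y = 4
After step 4: y = 16
Sum = 4 + 4 + 4 + 4 + 16 = 32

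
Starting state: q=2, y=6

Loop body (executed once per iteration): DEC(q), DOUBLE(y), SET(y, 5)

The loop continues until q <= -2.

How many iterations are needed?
4

Tracing iterations:
Initial: q=2, y=6
After iteration 1: q=1, y=5
After iteration 2: q=0, y=5
After iteration 3: q=-1, y=5
After iteration 4: q=-2, y=5
q <= -2 now holds, so the loop exits after 4 iterations.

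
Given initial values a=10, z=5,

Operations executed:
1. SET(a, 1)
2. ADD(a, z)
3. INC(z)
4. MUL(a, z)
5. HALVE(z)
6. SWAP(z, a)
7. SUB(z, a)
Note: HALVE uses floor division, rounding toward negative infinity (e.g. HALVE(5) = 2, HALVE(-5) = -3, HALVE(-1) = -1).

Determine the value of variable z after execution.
z = 33

Tracing execution:
Step 1: SET(a, 1) → z = 5
Step 2: ADD(a, z) → z = 5
Step 3: INC(z) → z = 6
Step 4: MUL(a, z) → z = 6
Step 5: HALVE(z) → z = 3
Step 6: SWAP(z, a) → z = 36
Step 7: SUB(z, a) → z = 33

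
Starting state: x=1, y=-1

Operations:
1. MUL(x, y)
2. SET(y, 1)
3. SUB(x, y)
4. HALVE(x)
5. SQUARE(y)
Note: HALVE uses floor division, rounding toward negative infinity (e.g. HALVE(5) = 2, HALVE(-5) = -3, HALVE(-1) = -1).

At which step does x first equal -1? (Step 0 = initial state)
Step 1

Tracing x:
Initial: x = 1
After step 1: x = -1 ← first occurrence
After step 2: x = -1
After step 3: x = -2
After step 4: x = -1
After step 5: x = -1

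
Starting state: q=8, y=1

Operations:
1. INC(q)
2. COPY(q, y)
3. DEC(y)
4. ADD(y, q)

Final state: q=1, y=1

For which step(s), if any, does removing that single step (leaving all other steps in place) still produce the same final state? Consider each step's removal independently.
Step(s) 1

Testing removal of each single step:
Without step 1: final = q=1, y=1 (same)
Without step 2: final = q=9, y=9 (different)
Without step 3: final = q=1, y=2 (different)
Without step 4: final = q=1, y=0 (different)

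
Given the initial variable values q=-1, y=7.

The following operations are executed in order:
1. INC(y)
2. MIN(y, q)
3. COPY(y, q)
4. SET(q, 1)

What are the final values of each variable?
{q: 1, y: -1}

Step-by-step execution:
Initial: q=-1, y=7
After step 1 (INC(y)): q=-1, y=8
After step 2 (MIN(y, q)): q=-1, y=-1
After step 3 (COPY(y, q)): q=-1, y=-1
After step 4 (SET(q, 1)): q=1, y=-1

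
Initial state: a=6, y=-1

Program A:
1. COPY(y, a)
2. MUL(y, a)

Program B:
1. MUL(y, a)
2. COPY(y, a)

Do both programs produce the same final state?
No

Program A final state: a=6, y=36
Program B final state: a=6, y=6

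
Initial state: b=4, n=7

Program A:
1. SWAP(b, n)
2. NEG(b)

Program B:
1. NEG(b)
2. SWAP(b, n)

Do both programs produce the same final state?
No

Program A final state: b=-7, n=4
Program B final state: b=7, n=-4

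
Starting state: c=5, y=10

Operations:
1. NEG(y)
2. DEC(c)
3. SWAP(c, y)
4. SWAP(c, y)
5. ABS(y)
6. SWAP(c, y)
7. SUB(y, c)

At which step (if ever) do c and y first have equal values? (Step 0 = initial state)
Never

c and y never become equal during execution.

Comparing values at each step:
Initial: c=5, y=10
After step 1: c=5, y=-10
After step 2: c=4, y=-10
After step 3: c=-10, y=4
After step 4: c=4, y=-10
After step 5: c=4, y=10
After step 6: c=10, y=4
After step 7: c=10, y=-6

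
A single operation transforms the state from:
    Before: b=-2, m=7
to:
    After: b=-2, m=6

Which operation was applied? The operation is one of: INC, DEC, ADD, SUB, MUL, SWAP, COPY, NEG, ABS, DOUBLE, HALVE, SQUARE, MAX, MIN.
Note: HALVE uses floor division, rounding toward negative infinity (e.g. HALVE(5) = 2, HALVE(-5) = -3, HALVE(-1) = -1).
DEC(m)

Analyzing the change:
Before: b=-2, m=7
After: b=-2, m=6
Variable m changed from 7 to 6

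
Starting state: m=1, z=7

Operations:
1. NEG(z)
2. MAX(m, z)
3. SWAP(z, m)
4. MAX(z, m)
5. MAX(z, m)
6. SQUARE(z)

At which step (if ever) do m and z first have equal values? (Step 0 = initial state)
Never

m and z never become equal during execution.

Comparing values at each step:
Initial: m=1, z=7
After step 1: m=1, z=-7
After step 2: m=1, z=-7
After step 3: m=-7, z=1
After step 4: m=-7, z=1
After step 5: m=-7, z=1
After step 6: m=-7, z=1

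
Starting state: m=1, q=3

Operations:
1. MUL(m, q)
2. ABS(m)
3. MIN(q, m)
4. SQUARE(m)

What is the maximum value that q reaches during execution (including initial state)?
3

Values of q at each step:
Initial: q = 3 ← maximum
After step 1: q = 3
After step 2: q = 3
After step 3: q = 3
After step 4: q = 3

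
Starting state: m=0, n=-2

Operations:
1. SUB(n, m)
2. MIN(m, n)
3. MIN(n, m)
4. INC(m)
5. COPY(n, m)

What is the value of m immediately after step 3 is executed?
m = -2

Tracing m through execution:
Initial: m = 0
After step 1 (SUB(n, m)): m = 0
After step 2 (MIN(m, n)): m = -2
After step 3 (MIN(n, m)): m = -2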